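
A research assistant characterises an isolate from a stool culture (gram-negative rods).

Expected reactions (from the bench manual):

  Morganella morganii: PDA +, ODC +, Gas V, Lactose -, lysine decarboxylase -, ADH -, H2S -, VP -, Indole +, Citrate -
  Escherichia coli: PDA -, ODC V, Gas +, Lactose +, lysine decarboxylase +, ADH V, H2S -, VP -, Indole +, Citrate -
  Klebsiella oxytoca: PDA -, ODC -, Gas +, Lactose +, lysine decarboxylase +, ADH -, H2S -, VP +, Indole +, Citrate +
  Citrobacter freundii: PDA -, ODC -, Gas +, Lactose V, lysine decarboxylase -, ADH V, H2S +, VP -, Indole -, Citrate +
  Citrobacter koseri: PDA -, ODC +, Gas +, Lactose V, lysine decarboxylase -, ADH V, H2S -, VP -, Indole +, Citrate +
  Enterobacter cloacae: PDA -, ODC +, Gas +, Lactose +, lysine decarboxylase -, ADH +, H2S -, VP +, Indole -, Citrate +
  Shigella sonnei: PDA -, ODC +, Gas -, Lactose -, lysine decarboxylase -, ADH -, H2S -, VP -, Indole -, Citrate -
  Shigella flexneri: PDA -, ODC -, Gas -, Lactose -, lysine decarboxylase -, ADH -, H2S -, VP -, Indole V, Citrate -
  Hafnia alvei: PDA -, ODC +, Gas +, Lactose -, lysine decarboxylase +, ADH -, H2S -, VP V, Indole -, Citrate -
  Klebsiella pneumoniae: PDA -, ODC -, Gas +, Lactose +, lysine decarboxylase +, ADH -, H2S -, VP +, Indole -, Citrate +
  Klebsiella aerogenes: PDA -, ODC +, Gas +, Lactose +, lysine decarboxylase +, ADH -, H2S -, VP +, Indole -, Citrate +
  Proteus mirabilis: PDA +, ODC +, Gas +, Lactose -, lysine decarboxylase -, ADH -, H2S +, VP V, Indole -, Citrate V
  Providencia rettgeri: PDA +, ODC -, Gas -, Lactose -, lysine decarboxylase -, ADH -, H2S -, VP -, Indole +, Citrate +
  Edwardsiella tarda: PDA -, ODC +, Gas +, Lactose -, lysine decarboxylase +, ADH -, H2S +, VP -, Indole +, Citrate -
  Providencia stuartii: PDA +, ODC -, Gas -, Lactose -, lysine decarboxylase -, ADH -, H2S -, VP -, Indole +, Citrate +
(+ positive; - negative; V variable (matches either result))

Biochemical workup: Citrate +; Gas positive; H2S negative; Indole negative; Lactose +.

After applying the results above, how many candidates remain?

Gas +: excludes Shigella sonnei, Shigella flexneri, Providencia rettgeri, Providencia stuartii — 11 left.
Indole -: excludes 5 organisms — 6 left.
Lactose +: excludes Hafnia alvei, Proteus mirabilis — 4 left.
Citrate +: all 4 remaining candidates are consistent.
H2S -: excludes Citrobacter freundii — 3 left.
Still consistent: Enterobacter cloacae, Klebsiella aerogenes, Klebsiella pneumoniae.

3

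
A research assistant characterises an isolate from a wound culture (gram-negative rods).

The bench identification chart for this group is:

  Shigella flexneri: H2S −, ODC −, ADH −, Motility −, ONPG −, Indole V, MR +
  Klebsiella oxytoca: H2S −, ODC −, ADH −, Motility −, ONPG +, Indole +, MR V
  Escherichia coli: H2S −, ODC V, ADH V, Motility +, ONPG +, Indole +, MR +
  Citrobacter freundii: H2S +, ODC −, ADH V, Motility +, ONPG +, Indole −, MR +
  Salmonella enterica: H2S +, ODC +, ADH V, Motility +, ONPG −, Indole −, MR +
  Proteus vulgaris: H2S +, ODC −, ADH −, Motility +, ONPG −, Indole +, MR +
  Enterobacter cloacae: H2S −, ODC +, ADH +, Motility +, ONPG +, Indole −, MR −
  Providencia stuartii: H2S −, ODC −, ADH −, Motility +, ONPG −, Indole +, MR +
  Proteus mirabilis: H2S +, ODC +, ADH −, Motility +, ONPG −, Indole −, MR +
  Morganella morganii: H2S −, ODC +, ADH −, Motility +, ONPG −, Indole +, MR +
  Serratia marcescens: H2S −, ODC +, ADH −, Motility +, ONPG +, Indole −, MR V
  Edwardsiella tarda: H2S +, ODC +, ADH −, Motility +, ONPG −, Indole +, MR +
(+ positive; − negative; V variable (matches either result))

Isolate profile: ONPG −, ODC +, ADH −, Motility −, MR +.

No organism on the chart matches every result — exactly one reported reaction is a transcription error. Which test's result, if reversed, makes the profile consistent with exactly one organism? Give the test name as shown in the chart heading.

ODC

As reported, no row in the chart matches all 5 reactions.
Reversing MR → still no organism matches.
Reversing ADH → still no organism matches.
Reversing ODC (to −) → unique match: Shigella flexneri.
Reversing ONPG → still no organism matches.
Reversing Motility → 4 organisms match (not unique).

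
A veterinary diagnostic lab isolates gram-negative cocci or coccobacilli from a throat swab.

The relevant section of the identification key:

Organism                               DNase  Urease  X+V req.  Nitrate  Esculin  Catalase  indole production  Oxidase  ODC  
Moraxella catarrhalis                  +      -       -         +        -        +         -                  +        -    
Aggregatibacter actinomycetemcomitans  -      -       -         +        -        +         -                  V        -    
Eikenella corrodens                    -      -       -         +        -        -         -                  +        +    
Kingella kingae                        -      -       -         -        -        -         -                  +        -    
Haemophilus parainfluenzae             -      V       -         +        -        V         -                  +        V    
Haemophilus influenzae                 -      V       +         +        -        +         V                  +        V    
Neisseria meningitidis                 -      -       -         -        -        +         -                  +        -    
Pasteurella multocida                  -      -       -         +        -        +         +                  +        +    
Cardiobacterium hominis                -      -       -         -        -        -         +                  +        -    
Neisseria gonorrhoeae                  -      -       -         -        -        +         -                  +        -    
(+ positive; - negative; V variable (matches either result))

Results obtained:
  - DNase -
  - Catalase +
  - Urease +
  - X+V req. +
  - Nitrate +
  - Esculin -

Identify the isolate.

Haemophilus influenzae

DNase -: excludes Moraxella catarrhalis — 9 left.
Nitrate +: excludes Kingella kingae, Neisseria meningitidis, Cardiobacterium hominis, Neisseria gonorrhoeae — 5 left.
Catalase +: excludes Eikenella corrodens — 4 left.
Esculin -: all 4 remaining candidates are consistent.
Urease +: excludes Aggregatibacter actinomycetemcomitans, Pasteurella multocida — 2 left.
X+V req. +: excludes Haemophilus parainfluenzae — 1 left.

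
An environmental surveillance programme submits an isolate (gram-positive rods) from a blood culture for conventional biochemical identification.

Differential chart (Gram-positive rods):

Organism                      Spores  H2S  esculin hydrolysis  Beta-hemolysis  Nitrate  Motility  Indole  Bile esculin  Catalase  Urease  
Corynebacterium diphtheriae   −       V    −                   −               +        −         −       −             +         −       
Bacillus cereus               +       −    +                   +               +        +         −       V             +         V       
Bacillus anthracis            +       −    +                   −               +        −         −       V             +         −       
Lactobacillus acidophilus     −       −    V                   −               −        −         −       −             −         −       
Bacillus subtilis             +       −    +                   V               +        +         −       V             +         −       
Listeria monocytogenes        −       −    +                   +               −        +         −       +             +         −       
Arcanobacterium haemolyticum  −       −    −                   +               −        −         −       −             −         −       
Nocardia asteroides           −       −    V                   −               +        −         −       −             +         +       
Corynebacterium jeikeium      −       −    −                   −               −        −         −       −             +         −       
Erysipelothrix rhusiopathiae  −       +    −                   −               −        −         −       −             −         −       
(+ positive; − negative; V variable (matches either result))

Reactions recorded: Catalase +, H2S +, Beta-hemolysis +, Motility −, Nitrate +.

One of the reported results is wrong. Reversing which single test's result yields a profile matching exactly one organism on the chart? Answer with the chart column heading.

Beta-hemolysis

As reported, no row in the chart matches all 5 reactions.
Reversing Motility → still no organism matches.
Reversing H2S → still no organism matches.
Reversing Nitrate → still no organism matches.
Reversing Catalase → still no organism matches.
Reversing Beta-hemolysis (to −) → unique match: Corynebacterium diphtheriae.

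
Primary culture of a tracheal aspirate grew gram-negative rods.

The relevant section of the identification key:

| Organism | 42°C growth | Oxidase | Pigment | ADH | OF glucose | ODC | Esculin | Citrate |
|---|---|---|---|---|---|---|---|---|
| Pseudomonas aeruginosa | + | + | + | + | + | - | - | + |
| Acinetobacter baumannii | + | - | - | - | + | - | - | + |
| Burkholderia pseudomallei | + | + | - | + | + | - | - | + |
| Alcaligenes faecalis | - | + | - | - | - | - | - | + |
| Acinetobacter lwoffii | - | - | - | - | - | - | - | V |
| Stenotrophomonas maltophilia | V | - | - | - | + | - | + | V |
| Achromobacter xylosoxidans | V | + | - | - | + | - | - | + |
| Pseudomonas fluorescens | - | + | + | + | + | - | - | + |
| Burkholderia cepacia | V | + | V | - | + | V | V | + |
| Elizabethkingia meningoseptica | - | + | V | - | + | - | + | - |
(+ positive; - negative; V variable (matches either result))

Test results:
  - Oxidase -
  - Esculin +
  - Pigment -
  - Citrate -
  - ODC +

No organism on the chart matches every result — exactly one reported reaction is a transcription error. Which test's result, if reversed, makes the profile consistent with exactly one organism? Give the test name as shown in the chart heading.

As reported, no row in the chart matches all 5 reactions.
Reversing Esculin → still no organism matches.
Reversing Oxidase → still no organism matches.
Reversing Pigment → still no organism matches.
Reversing Citrate → still no organism matches.
Reversing ODC (to -) → unique match: Stenotrophomonas maltophilia.

ODC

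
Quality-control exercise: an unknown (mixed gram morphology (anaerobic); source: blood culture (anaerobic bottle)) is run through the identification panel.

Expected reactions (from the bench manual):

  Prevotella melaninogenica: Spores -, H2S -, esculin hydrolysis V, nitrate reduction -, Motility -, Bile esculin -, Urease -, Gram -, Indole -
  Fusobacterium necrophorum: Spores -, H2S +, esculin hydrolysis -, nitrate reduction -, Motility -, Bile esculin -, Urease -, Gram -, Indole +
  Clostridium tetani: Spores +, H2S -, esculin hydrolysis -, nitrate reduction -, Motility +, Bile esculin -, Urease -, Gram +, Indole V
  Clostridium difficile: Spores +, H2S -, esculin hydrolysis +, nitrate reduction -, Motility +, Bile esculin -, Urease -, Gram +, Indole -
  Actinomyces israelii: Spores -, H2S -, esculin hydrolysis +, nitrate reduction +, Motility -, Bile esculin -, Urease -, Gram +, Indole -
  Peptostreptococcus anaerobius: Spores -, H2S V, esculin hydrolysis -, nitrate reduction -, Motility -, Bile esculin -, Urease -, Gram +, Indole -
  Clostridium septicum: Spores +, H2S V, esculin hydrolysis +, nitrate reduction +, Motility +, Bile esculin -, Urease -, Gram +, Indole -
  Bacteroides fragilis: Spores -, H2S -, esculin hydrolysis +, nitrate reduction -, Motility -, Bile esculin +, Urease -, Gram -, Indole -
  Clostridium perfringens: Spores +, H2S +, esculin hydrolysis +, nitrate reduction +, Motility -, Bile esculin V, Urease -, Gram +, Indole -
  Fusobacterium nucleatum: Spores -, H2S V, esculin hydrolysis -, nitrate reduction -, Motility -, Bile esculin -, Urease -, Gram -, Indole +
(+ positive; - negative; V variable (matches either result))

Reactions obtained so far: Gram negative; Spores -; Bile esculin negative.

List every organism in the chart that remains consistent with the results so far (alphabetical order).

Gram -: excludes 6 organisms — 4 left.
Bile esculin -: excludes Bacteroides fragilis — 3 left.
Spores -: all 3 remaining candidates are consistent.

Fusobacterium necrophorum, Fusobacterium nucleatum, Prevotella melaninogenica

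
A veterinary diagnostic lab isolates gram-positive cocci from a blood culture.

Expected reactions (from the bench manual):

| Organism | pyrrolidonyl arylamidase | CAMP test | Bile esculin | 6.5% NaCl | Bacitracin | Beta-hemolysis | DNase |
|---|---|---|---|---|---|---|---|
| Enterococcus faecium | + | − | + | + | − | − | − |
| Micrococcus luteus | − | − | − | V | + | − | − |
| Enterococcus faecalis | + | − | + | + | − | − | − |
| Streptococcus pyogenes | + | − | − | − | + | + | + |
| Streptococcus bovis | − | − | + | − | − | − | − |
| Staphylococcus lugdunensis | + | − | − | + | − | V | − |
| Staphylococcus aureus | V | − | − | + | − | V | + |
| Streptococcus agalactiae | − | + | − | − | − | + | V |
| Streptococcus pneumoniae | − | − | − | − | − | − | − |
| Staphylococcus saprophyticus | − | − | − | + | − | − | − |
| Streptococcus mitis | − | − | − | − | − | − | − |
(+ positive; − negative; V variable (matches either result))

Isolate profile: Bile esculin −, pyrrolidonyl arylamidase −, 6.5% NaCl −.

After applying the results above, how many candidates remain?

4

Bile esculin −: excludes Enterococcus faecium, Enterococcus faecalis, Streptococcus bovis — 8 left.
6.5% NaCl −: excludes Staphylococcus lugdunensis, Staphylococcus aureus, Staphylococcus saprophyticus — 5 left.
pyrrolidonyl arylamidase −: excludes Streptococcus pyogenes — 4 left.
Still consistent: Micrococcus luteus, Streptococcus agalactiae, Streptococcus mitis, Streptococcus pneumoniae.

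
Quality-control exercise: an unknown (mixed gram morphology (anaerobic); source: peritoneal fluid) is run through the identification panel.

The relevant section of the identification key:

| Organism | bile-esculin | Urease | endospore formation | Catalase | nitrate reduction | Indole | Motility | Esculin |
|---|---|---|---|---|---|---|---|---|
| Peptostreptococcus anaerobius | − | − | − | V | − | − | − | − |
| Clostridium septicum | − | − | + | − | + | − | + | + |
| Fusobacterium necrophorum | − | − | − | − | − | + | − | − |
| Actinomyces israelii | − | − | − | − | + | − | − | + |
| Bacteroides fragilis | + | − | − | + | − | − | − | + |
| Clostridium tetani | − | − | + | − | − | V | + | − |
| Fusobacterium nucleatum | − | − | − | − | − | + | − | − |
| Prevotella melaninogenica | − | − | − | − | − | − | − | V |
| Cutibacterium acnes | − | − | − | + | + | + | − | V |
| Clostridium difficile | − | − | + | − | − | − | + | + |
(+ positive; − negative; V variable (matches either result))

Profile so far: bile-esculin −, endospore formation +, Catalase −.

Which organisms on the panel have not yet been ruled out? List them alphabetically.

Clostridium difficile, Clostridium septicum, Clostridium tetani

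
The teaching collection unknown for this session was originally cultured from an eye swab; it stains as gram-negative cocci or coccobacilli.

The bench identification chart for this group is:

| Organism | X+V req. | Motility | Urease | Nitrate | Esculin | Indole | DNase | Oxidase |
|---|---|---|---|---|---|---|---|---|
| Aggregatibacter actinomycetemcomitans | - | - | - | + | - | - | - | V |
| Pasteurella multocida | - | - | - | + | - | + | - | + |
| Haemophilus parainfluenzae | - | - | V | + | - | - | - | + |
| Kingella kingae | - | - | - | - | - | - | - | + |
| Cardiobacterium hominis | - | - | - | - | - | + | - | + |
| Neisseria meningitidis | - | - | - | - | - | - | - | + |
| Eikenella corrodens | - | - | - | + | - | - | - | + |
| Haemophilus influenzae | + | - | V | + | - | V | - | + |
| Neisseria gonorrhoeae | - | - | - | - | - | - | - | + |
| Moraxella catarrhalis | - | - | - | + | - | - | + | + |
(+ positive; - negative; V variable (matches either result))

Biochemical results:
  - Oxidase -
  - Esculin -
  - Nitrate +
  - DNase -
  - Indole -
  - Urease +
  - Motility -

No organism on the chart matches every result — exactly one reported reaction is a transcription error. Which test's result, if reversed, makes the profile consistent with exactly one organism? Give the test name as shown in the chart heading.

Urease

As reported, no row in the chart matches all 7 reactions.
Reversing Nitrate → still no organism matches.
Reversing DNase → still no organism matches.
Reversing Oxidase → 2 organisms match (not unique).
Reversing Urease (to -) → unique match: Aggregatibacter actinomycetemcomitans.
Reversing Esculin → still no organism matches.
Reversing Indole → still no organism matches.
Reversing Motility → still no organism matches.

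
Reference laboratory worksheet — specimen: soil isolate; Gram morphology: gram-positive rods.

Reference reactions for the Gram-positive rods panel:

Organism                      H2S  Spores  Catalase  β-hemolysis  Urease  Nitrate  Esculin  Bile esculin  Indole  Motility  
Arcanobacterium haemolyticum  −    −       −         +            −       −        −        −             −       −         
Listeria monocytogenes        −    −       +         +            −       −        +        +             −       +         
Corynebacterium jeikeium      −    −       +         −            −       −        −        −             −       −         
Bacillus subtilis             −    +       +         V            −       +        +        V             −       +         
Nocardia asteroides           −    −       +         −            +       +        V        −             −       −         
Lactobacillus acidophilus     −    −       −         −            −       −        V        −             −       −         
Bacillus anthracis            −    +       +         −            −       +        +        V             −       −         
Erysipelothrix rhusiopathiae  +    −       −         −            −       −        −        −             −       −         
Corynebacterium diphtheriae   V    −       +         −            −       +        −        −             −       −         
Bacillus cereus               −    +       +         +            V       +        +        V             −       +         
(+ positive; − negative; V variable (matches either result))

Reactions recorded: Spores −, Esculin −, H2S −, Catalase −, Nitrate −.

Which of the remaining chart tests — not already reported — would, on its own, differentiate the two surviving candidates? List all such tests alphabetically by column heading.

β-hemolysis

H2S −: excludes Erysipelothrix rhusiopathiae — 9 left.
Nitrate −: excludes 5 organisms — 4 left.
Esculin −: excludes Listeria monocytogenes — 3 left.
Spores −: all 3 remaining candidates are consistent.
Catalase −: excludes Corynebacterium jeikeium — 2 left.
Two candidates remain: Arcanobacterium haemolyticum and Lactobacillus acidophilus.
  β-hemolysis: Arcanobacterium haemolyticum +, Lactobacillus acidophilus − — discriminates.
  Urease: − vs − — same for both, does not separate.
  Bile esculin: − vs − — same for both, does not separate.
  Indole: − vs − — same for both, does not separate.
  Motility: − vs − — same for both, does not separate.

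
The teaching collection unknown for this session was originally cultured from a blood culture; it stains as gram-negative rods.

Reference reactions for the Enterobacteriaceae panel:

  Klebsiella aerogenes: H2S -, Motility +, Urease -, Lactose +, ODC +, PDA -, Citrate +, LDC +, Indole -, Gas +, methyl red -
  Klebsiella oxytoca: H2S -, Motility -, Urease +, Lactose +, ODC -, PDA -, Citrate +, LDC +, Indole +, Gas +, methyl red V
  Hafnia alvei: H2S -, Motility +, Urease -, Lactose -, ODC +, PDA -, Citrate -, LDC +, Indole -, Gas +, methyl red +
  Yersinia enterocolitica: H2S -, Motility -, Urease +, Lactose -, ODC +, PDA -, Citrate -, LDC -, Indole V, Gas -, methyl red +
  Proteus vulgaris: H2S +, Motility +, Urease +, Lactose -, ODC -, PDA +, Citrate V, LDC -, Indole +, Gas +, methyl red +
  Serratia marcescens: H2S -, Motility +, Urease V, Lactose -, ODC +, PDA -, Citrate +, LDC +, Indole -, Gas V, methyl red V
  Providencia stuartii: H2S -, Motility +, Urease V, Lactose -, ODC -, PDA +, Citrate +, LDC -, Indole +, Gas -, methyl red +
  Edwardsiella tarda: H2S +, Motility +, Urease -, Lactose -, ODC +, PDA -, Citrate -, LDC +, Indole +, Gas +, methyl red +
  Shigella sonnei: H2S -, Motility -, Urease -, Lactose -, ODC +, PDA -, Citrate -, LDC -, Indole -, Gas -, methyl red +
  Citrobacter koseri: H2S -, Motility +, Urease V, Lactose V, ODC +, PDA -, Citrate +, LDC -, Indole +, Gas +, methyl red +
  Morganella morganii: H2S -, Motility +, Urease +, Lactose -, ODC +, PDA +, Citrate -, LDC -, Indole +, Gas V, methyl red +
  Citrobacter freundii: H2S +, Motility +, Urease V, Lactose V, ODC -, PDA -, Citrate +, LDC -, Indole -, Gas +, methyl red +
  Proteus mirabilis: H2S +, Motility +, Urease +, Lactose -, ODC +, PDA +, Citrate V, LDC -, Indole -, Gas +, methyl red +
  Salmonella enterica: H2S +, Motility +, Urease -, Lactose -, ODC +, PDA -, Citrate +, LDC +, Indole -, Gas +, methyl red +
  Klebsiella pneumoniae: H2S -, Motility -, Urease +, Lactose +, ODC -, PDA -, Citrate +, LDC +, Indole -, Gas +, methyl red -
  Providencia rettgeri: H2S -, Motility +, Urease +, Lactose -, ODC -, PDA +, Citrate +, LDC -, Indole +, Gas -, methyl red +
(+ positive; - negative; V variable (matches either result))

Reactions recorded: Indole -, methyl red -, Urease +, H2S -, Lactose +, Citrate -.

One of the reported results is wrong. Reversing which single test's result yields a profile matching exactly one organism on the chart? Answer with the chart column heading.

Citrate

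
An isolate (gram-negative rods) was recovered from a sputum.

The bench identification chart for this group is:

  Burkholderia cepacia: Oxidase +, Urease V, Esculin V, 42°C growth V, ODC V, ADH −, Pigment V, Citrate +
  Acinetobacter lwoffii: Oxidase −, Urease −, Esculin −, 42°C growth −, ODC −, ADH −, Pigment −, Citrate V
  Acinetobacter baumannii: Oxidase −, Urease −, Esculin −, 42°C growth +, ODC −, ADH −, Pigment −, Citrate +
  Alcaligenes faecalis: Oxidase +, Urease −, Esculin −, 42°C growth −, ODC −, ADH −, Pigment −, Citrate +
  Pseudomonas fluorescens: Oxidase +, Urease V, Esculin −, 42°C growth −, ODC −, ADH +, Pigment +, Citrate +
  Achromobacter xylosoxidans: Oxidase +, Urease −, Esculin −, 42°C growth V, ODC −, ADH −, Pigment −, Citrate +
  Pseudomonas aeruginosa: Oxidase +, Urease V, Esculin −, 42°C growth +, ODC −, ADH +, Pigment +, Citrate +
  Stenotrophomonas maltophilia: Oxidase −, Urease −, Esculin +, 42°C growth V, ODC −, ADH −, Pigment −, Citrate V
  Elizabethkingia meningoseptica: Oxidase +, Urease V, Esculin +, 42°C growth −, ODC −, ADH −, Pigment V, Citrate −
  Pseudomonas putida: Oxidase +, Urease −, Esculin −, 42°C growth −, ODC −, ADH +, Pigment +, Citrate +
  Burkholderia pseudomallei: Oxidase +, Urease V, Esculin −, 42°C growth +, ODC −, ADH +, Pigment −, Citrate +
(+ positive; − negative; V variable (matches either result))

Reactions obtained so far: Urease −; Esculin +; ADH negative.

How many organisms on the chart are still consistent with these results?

3

Esculin +: excludes 8 organisms — 3 left.
ADH −: all 3 remaining candidates are consistent.
Urease −: all 3 remaining candidates are consistent.
Still consistent: Burkholderia cepacia, Elizabethkingia meningoseptica, Stenotrophomonas maltophilia.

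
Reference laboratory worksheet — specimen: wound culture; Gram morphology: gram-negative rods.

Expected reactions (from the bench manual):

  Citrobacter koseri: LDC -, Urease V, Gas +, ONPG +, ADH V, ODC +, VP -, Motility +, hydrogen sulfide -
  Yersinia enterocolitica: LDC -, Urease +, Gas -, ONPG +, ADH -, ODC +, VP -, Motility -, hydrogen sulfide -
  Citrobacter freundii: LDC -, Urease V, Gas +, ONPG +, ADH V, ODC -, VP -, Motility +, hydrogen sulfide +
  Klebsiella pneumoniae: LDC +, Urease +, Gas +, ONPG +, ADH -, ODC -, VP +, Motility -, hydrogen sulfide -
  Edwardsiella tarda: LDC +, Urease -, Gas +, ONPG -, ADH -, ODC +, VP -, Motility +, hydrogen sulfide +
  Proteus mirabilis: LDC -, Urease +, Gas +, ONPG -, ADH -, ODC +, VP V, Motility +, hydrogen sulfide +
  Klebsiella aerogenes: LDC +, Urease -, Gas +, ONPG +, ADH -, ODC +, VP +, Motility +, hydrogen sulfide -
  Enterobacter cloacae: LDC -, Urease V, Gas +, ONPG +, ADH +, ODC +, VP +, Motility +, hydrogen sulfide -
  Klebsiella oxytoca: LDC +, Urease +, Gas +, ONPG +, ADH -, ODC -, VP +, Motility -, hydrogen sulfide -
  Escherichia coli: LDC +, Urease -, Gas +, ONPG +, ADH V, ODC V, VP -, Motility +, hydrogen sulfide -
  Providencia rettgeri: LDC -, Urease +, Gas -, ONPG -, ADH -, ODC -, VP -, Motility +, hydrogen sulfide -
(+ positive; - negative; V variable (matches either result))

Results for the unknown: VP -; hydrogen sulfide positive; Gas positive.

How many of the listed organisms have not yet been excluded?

3

hydrogen sulfide +: excludes 8 organisms — 3 left.
Gas +: all 3 remaining candidates are consistent.
VP -: all 3 remaining candidates are consistent.
Still consistent: Citrobacter freundii, Edwardsiella tarda, Proteus mirabilis.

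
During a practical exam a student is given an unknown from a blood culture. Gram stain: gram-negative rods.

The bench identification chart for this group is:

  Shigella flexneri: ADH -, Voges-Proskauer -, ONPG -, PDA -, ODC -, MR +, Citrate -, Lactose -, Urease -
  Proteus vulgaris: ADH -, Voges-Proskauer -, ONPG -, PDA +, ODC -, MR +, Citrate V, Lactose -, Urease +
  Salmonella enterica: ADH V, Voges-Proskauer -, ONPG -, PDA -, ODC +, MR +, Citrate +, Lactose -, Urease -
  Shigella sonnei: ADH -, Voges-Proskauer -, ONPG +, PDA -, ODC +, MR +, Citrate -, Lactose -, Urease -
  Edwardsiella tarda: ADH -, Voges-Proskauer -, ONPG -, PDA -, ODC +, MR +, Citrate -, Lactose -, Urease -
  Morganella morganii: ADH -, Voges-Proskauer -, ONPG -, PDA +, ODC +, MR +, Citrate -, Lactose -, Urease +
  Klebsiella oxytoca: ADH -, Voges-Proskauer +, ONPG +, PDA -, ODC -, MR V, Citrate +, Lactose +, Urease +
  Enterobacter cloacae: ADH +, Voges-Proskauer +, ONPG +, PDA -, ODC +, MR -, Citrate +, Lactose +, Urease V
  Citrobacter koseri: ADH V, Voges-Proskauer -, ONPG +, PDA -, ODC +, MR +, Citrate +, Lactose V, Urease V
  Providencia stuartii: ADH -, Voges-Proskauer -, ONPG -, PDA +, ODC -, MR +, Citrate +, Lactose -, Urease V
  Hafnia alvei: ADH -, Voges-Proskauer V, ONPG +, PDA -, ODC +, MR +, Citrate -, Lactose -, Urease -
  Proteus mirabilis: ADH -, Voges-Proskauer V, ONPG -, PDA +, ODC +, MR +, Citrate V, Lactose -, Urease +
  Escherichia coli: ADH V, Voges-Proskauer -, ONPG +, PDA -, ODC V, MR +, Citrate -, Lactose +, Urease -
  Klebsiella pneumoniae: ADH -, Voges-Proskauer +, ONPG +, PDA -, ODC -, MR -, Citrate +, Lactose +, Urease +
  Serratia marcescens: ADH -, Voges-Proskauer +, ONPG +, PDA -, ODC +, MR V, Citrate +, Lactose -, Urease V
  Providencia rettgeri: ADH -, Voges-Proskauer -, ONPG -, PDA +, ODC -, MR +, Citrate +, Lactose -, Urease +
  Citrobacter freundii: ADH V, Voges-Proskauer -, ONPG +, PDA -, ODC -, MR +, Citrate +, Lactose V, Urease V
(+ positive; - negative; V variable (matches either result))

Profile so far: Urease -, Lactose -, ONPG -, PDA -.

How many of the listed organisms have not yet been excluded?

3

Lactose -: excludes Klebsiella oxytoca, Enterobacter cloacae, Escherichia coli, Klebsiella pneumoniae — 13 left.
Urease -: excludes Proteus vulgaris, Morganella morganii, Proteus mirabilis, Providencia rettgeri — 9 left.
PDA -: excludes Providencia stuartii — 8 left.
ONPG -: excludes 5 organisms — 3 left.
Still consistent: Edwardsiella tarda, Salmonella enterica, Shigella flexneri.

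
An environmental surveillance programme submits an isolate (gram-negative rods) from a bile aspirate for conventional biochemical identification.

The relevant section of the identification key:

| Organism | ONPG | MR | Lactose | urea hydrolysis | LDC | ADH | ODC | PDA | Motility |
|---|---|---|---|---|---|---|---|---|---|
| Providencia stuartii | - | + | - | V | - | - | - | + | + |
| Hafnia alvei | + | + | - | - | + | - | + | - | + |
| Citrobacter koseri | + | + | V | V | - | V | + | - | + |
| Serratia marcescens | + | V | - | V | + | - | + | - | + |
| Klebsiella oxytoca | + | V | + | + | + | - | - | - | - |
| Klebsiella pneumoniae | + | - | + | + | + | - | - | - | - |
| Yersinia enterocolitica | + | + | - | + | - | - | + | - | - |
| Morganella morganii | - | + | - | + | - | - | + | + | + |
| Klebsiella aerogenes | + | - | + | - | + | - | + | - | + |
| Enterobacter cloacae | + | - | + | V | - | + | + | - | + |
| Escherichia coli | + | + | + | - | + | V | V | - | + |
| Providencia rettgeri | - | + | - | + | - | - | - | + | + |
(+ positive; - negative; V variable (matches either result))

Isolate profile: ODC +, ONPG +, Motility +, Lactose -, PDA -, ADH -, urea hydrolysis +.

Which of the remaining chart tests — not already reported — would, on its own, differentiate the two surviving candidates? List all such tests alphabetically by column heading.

LDC

ONPG +: excludes Providencia stuartii, Morganella morganii, Providencia rettgeri — 9 left.
PDA -: all 9 remaining candidates are consistent.
Motility +: excludes Klebsiella oxytoca, Klebsiella pneumoniae, Yersinia enterocolitica — 6 left.
Lactose -: excludes Klebsiella aerogenes, Enterobacter cloacae, Escherichia coli — 3 left.
ADH -: all 3 remaining candidates are consistent.
ODC +: all 3 remaining candidates are consistent.
urea hydrolysis +: excludes Hafnia alvei — 2 left.
Two candidates remain: Citrobacter koseri and Serratia marcescens.
  MR: + vs V — variable for at least one, does not separate.
  LDC: Citrobacter koseri -, Serratia marcescens + — discriminates.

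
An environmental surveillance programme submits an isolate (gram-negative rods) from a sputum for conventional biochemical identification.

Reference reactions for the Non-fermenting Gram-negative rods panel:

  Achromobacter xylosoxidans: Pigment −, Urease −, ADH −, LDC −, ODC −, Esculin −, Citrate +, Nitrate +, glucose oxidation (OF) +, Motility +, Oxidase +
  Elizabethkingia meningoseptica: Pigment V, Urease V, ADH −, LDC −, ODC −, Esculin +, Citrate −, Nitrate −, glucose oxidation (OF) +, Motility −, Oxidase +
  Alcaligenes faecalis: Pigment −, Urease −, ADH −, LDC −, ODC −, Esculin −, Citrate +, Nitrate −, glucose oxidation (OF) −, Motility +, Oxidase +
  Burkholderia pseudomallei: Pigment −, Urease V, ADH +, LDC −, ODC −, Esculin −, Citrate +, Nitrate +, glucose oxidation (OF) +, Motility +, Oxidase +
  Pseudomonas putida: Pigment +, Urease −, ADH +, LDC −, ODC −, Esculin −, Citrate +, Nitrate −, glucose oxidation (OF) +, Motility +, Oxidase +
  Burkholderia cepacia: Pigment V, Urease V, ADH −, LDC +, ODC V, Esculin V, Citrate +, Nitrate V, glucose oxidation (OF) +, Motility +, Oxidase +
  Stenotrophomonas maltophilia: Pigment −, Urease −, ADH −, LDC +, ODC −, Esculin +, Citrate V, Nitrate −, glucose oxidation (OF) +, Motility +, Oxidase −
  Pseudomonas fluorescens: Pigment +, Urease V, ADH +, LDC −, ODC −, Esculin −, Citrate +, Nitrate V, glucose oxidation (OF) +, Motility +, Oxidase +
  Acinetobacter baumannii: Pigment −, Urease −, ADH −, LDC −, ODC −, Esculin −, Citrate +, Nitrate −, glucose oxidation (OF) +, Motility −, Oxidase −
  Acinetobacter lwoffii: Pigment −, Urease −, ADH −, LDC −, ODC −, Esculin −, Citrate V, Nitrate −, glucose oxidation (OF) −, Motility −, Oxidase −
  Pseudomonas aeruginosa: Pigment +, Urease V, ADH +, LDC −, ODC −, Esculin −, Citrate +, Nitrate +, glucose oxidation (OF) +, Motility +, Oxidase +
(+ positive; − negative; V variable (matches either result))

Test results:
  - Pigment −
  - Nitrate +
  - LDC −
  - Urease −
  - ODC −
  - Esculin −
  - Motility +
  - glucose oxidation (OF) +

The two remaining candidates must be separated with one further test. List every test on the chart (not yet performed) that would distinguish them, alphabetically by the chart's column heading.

Urease −: all 11 remaining candidates are consistent.
Pigment −: excludes Pseudomonas putida, Pseudomonas fluorescens, Pseudomonas aeruginosa — 8 left.
glucose oxidation (OF) +: excludes Alcaligenes faecalis, Acinetobacter lwoffii — 6 left.
ODC −: all 6 remaining candidates are consistent.
Esculin −: excludes Elizabethkingia meningoseptica, Stenotrophomonas maltophilia — 4 left.
Nitrate +: excludes Acinetobacter baumannii — 3 left.
Motility +: all 3 remaining candidates are consistent.
LDC −: excludes Burkholderia cepacia — 2 left.
Two candidates remain: Achromobacter xylosoxidans and Burkholderia pseudomallei.
  ADH: Achromobacter xylosoxidans −, Burkholderia pseudomallei + — discriminates.
  Citrate: + vs + — same for both, does not separate.
  Oxidase: + vs + — same for both, does not separate.

ADH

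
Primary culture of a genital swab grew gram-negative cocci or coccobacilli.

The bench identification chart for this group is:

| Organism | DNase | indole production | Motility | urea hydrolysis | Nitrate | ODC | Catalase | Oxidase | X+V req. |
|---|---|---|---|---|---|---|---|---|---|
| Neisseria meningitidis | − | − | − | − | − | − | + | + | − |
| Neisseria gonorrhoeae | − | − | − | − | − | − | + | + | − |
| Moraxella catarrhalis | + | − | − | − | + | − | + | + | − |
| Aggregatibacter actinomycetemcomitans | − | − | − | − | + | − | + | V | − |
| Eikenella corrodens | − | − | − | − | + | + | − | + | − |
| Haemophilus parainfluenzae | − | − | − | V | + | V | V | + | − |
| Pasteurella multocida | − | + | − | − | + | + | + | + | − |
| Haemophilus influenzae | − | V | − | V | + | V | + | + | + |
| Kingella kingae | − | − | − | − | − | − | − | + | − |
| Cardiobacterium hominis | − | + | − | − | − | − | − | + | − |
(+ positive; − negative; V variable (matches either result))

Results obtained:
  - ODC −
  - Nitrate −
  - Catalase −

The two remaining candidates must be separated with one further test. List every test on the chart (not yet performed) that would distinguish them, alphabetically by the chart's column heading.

indole production

Nitrate −: excludes 6 organisms — 4 left.
Catalase −: excludes Neisseria meningitidis, Neisseria gonorrhoeae — 2 left.
ODC −: all 2 remaining candidates are consistent.
Two candidates remain: Cardiobacterium hominis and Kingella kingae.
  DNase: − vs − — same for both, does not separate.
  indole production: Cardiobacterium hominis +, Kingella kingae − — discriminates.
  Motility: − vs − — same for both, does not separate.
  urea hydrolysis: − vs − — same for both, does not separate.
  Oxidase: + vs + — same for both, does not separate.
  X+V req.: − vs − — same for both, does not separate.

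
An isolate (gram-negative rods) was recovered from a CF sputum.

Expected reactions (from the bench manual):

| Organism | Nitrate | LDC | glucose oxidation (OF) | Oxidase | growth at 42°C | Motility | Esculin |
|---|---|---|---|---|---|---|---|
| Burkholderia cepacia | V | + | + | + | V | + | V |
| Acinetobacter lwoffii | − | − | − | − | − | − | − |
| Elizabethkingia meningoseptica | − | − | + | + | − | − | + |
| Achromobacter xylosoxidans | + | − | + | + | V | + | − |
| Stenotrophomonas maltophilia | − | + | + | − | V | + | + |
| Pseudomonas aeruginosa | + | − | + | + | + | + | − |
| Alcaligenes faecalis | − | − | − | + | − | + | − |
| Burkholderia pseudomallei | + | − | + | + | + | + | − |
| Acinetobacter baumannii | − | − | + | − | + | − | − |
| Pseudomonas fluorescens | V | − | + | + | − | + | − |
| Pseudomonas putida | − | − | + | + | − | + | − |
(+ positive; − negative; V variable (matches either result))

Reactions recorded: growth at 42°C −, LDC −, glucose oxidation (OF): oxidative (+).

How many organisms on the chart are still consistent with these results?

4

growth at 42°C −: excludes Pseudomonas aeruginosa, Burkholderia pseudomallei, Acinetobacter baumannii — 8 left.
LDC −: excludes Burkholderia cepacia, Stenotrophomonas maltophilia — 6 left.
glucose oxidation (OF) +: excludes Acinetobacter lwoffii, Alcaligenes faecalis — 4 left.
Still consistent: Achromobacter xylosoxidans, Elizabethkingia meningoseptica, Pseudomonas fluorescens, Pseudomonas putida.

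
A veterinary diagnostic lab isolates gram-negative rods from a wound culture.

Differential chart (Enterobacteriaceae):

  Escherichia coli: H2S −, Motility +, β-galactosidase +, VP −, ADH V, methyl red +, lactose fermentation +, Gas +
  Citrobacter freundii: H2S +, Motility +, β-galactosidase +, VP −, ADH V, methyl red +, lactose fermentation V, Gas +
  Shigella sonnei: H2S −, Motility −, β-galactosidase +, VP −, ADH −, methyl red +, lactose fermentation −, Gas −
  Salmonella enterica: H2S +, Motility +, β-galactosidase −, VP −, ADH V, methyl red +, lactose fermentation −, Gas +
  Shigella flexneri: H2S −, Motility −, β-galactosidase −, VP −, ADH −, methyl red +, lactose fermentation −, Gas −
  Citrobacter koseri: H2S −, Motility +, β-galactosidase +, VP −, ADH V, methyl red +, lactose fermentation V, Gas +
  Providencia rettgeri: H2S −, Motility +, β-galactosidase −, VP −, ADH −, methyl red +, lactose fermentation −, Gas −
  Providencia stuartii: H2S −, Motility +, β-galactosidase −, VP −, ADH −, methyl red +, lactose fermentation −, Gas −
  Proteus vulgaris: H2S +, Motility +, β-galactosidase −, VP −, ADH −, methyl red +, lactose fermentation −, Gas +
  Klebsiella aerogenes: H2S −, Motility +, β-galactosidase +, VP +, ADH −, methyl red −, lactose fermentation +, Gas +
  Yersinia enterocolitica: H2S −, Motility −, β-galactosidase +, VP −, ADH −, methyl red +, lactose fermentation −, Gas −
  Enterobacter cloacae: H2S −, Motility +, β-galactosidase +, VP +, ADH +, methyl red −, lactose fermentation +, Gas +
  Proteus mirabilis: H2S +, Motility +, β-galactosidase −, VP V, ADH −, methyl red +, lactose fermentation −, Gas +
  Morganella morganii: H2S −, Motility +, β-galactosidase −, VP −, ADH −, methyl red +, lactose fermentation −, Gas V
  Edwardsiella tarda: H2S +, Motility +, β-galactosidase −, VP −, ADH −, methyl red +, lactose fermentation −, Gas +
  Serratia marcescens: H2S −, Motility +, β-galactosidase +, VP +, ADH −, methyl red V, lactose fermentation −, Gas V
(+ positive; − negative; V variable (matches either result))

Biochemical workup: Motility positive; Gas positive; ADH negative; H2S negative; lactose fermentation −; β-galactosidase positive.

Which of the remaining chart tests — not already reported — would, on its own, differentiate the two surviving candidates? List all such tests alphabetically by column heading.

VP

Gas +: excludes 5 organisms — 11 left.
Motility +: all 11 remaining candidates are consistent.
ADH −: excludes Enterobacter cloacae — 10 left.
H2S −: excludes 5 organisms — 5 left.
lactose fermentation −: excludes Escherichia coli, Klebsiella aerogenes — 3 left.
β-galactosidase +: excludes Morganella morganii — 2 left.
Two candidates remain: Citrobacter koseri and Serratia marcescens.
  VP: Citrobacter koseri −, Serratia marcescens + — discriminates.
  methyl red: + vs V — variable for at least one, does not separate.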